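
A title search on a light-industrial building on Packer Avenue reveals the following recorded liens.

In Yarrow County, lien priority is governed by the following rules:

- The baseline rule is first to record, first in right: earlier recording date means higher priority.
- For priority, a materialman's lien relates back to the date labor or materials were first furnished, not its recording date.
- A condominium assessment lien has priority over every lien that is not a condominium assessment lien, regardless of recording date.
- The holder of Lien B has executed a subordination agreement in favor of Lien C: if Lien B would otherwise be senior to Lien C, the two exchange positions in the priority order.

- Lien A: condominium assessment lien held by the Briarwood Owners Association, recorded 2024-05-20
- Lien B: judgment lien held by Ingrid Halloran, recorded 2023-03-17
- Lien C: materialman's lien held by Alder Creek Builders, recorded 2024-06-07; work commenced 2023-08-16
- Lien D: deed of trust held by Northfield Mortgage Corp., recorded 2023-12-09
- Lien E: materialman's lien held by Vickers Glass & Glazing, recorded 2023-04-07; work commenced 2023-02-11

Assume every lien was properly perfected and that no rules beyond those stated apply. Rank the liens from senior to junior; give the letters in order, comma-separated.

A, E, C, B, D

Adjusting effective dates: C is treated as recorded 2023-08-16, the work-commencement date; E is treated as recorded 2023-02-11, the work-commencement date.
A is a condominium assessment lien, so it outranks all other liens regardless of date.
Ordering the rest by effective date: E (2023-02-11), B (2023-03-17), C (2023-08-16), D (2023-12-09).
Because B would otherwise rank above C, the subordination swaps them.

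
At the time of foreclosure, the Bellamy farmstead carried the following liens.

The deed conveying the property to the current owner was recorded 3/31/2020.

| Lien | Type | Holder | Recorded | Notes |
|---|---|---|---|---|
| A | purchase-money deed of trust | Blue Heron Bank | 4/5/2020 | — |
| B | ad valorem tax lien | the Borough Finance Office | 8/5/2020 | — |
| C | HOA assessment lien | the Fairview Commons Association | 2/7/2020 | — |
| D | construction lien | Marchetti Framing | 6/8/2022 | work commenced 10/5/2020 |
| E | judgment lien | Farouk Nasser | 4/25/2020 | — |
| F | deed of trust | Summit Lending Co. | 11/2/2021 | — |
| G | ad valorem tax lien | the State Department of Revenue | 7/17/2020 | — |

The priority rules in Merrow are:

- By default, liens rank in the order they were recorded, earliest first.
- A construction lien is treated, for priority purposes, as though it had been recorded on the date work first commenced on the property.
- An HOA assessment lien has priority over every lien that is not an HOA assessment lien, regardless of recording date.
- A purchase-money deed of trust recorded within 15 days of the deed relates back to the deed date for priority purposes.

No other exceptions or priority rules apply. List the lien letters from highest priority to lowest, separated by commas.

C, A, E, G, B, D, F

Effective dates: A was recorded within the 15-day window, so its effective date is the deed date 3/31/2020; D's effective date is 10/5/2020, when work began.
C is an HOA assessment lien, so it outranks all other liens regardless of date.
Remaining liens by effective date: A (3/31/2020), E (4/25/2020), G (7/17/2020), B (8/5/2020), D (10/5/2020), F (11/2/2021).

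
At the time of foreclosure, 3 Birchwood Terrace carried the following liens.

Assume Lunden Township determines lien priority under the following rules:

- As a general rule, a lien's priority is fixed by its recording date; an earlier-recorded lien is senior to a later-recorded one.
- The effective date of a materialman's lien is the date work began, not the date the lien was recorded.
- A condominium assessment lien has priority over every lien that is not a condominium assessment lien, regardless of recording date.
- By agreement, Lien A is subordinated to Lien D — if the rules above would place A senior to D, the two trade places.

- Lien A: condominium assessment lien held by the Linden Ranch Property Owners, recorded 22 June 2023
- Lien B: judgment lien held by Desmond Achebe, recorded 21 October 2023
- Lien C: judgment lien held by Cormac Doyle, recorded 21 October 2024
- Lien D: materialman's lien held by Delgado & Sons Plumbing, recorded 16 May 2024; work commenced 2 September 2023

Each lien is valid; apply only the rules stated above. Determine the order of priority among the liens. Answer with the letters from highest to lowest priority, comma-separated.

Effective dates: D's effective date is 2 September 2023, when work began.
A is a condominium assessment lien, so it outranks all other liens regardless of date.
The other liens, earliest effective date first: D (2 September 2023), B (21 October 2023), C (21 October 2024).
A is senior to D before the subordination, so the two trade places.

D, A, B, C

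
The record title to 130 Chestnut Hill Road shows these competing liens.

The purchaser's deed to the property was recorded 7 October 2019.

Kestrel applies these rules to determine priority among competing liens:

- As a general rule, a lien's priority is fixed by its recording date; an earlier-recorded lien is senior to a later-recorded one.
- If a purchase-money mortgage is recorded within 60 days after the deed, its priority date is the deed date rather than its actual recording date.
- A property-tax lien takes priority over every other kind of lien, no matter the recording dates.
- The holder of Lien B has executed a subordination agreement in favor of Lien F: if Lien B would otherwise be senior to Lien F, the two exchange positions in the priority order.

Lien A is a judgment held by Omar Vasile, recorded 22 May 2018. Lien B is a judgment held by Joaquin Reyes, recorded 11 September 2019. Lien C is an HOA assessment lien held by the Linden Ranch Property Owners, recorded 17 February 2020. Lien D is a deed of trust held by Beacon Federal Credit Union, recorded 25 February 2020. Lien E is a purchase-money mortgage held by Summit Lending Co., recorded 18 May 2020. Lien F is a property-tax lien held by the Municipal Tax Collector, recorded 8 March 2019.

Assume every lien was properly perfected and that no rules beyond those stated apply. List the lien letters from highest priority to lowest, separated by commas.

First, effective dates: E was recorded 224 days after the deed — beyond 60 days — so no relation-back applies.
F is a property-tax lien, so it outranks all other liens regardless of date.
Among the remaining liens, by effective date: A (22 May 2018), B (11 September 2019), C (17 February 2020), D (25 February 2020), E (18 May 2020).
B is already junior to F, so the subordination agreement changes nothing.

F, A, B, C, D, E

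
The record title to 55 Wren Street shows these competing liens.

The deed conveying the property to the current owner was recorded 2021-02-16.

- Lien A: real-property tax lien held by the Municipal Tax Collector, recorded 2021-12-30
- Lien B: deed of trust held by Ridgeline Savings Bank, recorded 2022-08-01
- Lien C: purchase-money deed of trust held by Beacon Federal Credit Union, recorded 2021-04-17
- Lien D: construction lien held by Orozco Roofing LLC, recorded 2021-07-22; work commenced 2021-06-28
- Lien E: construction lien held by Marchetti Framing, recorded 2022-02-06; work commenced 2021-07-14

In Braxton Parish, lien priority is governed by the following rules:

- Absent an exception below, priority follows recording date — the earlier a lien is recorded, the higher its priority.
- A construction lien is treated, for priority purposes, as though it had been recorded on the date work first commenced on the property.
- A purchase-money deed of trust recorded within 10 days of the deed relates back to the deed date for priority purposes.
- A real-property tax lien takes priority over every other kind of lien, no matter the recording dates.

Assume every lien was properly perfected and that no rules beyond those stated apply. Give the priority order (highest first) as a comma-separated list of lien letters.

A, C, D, E, B

Effective dates: C was recorded 60 days after the deed, outside the 10-day window, so it keeps its recording date; D relates back to 2021-06-28 (work commenced); E is treated as recorded 2021-07-14, the work-commencement date.
As a real-property tax lien, A is senior to every other lien.
Ordering the rest by effective date: C (2021-04-17), D (2021-06-28), E (2021-07-14), B (2022-08-01).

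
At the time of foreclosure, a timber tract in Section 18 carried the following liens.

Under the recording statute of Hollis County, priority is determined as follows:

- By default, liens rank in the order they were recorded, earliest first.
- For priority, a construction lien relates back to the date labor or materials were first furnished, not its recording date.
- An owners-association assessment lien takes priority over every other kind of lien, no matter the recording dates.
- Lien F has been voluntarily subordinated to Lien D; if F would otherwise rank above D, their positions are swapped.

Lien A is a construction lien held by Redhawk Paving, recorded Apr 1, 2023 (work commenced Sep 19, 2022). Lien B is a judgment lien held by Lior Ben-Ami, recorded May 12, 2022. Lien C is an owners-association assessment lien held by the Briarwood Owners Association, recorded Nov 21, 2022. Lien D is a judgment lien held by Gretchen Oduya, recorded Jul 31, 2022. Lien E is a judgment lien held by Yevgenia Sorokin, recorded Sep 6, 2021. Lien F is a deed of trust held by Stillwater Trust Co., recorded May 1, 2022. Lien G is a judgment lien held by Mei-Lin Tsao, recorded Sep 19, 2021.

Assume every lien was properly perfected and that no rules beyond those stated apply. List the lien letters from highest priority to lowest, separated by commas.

C, E, G, D, B, F, A

Effective dates: A is treated as recorded Sep 19, 2022, the work-commencement date.
C is an owners-association assessment lien and takes priority over every other lien.
Ordering the rest by effective date: E (Sep 6, 2021), G (Sep 19, 2021), F (May 1, 2022), B (May 12, 2022), D (Jul 31, 2022), A (Sep 19, 2022).
The subordination applies — F was senior to D — so F and D swap.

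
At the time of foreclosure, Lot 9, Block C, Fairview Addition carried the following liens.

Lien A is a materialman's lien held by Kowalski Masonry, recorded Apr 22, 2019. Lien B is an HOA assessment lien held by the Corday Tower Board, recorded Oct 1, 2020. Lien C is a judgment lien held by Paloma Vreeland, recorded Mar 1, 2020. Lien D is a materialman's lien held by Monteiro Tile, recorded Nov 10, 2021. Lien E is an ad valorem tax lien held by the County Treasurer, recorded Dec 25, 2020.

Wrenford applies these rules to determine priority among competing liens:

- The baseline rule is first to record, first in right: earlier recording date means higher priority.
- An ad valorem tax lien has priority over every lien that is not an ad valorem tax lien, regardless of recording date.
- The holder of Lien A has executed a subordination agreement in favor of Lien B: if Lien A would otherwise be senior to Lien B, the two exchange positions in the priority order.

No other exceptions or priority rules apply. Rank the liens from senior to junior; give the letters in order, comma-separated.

E, B, C, A, D

E is an ad valorem tax lien, so it outranks all other liens regardless of date.
Ordering the rest by effective date: A (Apr 22, 2019), C (Mar 1, 2020), B (Oct 1, 2020), D (Nov 10, 2021).
Because A would otherwise rank above B, the subordination swaps them.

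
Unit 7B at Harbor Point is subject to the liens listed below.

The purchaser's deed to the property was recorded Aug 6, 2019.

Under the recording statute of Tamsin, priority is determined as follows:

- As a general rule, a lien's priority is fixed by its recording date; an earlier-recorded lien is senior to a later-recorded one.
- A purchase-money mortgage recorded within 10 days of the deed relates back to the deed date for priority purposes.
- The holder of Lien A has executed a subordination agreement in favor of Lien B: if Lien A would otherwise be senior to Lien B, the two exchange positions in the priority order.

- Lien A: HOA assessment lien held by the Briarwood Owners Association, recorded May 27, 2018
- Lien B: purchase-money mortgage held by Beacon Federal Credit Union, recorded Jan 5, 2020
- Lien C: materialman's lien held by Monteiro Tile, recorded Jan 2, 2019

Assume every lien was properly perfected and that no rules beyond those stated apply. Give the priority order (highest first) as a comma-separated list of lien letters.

Adjusting effective dates: B missed the 10-day window (152 days after the deed), so its recording date stands.
Sorted by effective date: A (May 27, 2018), C (Jan 2, 2019), B (Jan 5, 2020).
Because A would otherwise rank above B, the subordination swaps them.

B, C, A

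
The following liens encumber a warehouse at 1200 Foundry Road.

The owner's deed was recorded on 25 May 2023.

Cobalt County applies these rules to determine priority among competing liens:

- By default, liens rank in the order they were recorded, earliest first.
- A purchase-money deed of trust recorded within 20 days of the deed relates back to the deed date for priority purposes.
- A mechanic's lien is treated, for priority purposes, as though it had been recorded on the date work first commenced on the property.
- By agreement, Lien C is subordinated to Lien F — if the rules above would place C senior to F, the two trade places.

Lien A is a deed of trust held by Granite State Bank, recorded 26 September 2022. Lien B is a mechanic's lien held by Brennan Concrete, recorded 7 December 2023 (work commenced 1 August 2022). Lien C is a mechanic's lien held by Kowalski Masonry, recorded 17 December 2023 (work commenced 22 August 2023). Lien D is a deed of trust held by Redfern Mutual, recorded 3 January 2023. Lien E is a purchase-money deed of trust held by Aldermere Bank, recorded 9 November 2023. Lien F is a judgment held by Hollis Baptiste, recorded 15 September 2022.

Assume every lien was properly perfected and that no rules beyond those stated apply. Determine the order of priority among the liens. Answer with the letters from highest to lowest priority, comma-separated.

B, F, A, D, C, E

Effective dates after the stated exceptions: B relates back to 1 August 2022 (work commenced); C is treated as recorded 22 August 2023, the work-commencement date; E was recorded 168 days after the deed, outside the 20-day window, so it keeps its recording date.
Sorted by effective date: B (1 August 2022), F (15 September 2022), A (26 September 2022), D (3 January 2023), C (22 August 2023), E (9 November 2023).
C is already junior to F, so the subordination agreement changes nothing.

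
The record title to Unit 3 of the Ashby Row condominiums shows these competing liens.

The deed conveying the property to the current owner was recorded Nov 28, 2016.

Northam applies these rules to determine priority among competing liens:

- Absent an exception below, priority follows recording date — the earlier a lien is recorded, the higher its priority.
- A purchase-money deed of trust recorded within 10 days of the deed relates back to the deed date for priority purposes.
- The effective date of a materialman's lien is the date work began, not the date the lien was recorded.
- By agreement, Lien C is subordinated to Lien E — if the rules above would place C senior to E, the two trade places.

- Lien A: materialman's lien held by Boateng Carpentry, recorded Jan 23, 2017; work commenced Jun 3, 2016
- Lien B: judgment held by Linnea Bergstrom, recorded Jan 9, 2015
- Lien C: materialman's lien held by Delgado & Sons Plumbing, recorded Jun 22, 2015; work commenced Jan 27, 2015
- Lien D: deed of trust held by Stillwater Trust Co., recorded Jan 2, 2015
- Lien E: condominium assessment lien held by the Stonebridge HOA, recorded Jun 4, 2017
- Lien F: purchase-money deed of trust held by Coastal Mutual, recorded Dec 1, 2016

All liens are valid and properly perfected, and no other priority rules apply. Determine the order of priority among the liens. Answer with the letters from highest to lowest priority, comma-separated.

D, B, E, A, F, C

Effective dates: A's effective date is Jun 3, 2016, when work began; C relates back to Jan 27, 2015 (work commenced); F relates back to the deed date Nov 28, 2016.
Ordering by effective date: D (Jan 2, 2015), B (Jan 9, 2015), C (Jan 27, 2015), A (Jun 3, 2016), F (Nov 28, 2016), E (Jun 4, 2017).
The subordination applies — C was senior to E — so C and E swap.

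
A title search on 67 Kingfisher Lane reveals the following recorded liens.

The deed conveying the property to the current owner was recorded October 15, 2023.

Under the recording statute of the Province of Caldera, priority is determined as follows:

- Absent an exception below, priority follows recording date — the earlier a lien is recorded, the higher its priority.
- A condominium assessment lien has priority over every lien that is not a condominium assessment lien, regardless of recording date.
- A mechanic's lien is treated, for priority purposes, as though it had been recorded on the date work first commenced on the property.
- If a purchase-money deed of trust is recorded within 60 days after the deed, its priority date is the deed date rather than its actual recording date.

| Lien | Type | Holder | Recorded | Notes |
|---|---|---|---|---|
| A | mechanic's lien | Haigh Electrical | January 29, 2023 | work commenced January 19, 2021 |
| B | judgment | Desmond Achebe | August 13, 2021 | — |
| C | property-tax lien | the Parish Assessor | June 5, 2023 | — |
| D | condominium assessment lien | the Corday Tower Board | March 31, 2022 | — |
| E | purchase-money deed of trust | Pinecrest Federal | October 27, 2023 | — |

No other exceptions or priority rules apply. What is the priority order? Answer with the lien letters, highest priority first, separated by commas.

Effective dates after the stated exceptions: A's effective date is January 19, 2021, when work began; E relates back to the deed date October 15, 2023.
As a condominium assessment lien, D is senior to every other lien.
Among the remaining liens, by effective date: A (January 19, 2021), B (August 13, 2021), C (June 5, 2023), E (October 15, 2023).

D, A, B, C, E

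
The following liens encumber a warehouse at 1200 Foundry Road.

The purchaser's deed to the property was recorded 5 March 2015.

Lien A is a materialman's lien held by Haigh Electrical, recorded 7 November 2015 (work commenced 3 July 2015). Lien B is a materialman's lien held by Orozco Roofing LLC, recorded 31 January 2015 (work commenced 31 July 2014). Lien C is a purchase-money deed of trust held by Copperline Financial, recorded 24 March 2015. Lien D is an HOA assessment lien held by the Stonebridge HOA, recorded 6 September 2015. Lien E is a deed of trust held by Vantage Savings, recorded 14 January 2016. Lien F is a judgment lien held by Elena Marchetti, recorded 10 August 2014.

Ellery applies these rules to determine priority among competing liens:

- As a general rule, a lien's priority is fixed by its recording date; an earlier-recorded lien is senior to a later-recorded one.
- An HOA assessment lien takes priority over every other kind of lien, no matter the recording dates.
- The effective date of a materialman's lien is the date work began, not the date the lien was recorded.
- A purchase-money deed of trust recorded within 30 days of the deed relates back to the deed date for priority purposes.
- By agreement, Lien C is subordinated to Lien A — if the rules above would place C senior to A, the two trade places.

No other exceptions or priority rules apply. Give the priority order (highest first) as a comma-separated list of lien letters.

D, B, F, A, C, E

Effective dates after the stated exceptions: A relates back to 3 July 2015 (work commenced); B's effective date is 31 July 2014, when work began; C's effective date is the deed date, 5 March 2015.
D is an HOA assessment lien, so it outranks all other liens regardless of date.
Among the remaining liens, by effective date: B (31 July 2014), F (10 August 2014), C (5 March 2015), A (3 July 2015), E (14 January 2016).
C would otherwise be senior to A, so under the subordination agreement C and A exchange positions.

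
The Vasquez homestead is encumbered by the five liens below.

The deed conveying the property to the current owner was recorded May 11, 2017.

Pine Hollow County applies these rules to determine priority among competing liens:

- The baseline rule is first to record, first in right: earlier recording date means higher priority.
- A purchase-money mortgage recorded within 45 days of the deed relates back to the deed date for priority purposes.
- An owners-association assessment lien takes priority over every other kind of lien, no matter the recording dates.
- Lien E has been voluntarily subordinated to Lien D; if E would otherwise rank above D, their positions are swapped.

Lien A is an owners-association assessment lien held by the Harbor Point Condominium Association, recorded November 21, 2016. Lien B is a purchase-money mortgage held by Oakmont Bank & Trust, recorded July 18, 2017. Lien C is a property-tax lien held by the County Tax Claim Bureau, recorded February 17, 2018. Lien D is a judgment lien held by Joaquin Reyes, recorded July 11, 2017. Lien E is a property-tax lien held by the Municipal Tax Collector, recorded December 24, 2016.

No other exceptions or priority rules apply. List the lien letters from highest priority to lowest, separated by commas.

A, D, E, B, C

Effective dates: B was recorded 68 days after the deed, outside the 45-day window, so it keeps its recording date.
A, as an owners-association assessment lien, has superpriority and ranks first.
The other liens, earliest effective date first: E (December 24, 2016), D (July 11, 2017), B (July 18, 2017), C (February 17, 2018).
E is senior to D before the subordination, so the two trade places.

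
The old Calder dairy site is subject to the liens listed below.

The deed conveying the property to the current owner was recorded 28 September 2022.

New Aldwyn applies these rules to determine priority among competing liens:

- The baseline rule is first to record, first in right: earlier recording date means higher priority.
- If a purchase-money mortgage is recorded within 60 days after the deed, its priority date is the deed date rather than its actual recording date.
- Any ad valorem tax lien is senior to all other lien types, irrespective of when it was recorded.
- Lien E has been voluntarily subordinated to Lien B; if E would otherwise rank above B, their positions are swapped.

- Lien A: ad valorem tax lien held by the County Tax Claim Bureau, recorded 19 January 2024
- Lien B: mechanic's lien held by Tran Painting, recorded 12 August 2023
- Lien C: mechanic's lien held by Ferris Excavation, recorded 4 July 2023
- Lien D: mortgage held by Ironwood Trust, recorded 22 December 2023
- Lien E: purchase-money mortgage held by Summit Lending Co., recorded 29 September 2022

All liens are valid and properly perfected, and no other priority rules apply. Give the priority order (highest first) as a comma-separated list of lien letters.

Adjusting effective dates: E's effective date is the deed date, 28 September 2022.
A is an ad valorem tax lien and takes priority over every other lien.
The other liens, earliest effective date first: E (28 September 2022), C (4 July 2023), B (12 August 2023), D (22 December 2023).
The subordination applies — E was senior to B — so E and B swap.

A, B, C, E, D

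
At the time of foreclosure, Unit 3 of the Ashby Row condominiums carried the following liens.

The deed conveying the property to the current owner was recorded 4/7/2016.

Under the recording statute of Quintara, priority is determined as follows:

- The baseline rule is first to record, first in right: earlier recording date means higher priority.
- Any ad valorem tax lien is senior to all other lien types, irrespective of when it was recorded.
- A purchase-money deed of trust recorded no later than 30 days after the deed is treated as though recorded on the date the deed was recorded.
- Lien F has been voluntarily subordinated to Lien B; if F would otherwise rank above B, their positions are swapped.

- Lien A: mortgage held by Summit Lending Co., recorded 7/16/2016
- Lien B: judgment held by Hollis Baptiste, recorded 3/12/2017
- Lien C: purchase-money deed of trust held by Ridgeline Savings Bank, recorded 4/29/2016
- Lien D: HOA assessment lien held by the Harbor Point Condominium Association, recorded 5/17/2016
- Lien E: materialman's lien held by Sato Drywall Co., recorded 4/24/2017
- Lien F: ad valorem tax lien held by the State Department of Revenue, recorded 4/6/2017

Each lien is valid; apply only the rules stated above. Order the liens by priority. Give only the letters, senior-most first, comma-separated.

B, C, D, A, F, E

Effective dates after the stated exceptions: C's effective date is the deed date, 4/7/2016.
F is an ad valorem tax lien and takes priority over every other lien.
Remaining liens by effective date: C (4/7/2016), D (5/17/2016), A (7/16/2016), B (3/12/2017), E (4/24/2017).
Because F would otherwise rank above B, the subordination swaps them.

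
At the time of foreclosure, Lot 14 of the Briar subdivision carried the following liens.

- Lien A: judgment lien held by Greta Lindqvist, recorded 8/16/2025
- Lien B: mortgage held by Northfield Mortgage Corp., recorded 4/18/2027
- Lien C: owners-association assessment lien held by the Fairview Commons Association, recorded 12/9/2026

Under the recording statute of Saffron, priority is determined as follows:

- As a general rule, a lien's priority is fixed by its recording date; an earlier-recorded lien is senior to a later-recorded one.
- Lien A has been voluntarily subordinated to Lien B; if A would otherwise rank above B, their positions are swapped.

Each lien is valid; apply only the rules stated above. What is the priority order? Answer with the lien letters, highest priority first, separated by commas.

B, C, A

By effective date: A (8/16/2025), C (12/9/2026), B (4/18/2027).
The subordination applies — A was senior to B — so A and B swap.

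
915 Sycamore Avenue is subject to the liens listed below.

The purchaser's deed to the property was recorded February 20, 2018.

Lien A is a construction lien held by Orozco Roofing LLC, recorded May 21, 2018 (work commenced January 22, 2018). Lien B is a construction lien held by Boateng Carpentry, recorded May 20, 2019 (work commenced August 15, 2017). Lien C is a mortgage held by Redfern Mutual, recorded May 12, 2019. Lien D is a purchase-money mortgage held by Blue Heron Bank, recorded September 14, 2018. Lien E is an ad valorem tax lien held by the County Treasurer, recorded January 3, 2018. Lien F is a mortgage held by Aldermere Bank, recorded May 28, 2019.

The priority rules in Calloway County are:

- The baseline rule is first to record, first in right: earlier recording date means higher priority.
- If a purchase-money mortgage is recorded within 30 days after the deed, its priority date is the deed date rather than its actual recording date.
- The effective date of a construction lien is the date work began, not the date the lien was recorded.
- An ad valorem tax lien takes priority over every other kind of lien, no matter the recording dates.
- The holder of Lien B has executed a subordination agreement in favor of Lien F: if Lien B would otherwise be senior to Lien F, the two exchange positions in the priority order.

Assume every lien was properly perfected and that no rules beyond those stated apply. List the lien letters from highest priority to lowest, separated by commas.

E, F, A, D, C, B

First, effective dates: A is treated as recorded January 22, 2018, the work-commencement date; B's effective date is August 15, 2017, when work began; D missed the 30-day window (206 days after the deed), so its recording date stands.
E, as an ad valorem tax lien, has superpriority and ranks first.
The other liens, earliest effective date first: B (August 15, 2017), A (January 22, 2018), D (September 14, 2018), C (May 12, 2019), F (May 28, 2019).
Because B would otherwise rank above F, the subordination swaps them.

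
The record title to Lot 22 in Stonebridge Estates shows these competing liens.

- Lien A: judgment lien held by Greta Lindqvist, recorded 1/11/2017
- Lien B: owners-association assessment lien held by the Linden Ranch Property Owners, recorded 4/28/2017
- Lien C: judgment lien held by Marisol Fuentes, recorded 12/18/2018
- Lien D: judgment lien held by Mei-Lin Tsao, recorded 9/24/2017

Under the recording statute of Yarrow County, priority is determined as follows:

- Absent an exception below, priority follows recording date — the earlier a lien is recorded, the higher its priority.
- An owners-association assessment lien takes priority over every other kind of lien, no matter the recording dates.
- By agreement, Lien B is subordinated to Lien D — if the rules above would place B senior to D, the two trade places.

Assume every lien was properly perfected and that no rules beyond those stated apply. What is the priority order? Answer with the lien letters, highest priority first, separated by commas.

D, A, B, C

B is an owners-association assessment lien, so it outranks all other liens regardless of date.
Remaining liens by effective date: A (1/11/2017), D (9/24/2017), C (12/18/2018).
B is senior to D before the subordination, so the two trade places.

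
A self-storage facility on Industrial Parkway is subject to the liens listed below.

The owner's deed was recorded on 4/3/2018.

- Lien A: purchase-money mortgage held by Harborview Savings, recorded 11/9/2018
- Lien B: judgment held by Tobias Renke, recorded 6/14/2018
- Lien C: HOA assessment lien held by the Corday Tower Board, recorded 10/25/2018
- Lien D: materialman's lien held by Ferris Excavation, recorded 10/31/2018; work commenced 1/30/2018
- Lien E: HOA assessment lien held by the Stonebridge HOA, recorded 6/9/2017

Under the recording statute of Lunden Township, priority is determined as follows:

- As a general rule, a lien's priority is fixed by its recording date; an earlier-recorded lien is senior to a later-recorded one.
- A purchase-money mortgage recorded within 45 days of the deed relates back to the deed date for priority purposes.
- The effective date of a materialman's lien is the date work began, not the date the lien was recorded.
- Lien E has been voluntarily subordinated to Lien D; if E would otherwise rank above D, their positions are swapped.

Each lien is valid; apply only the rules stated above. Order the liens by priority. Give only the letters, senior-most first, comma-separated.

D, E, B, C, A

First, effective dates: A missed the 45-day window (220 days after the deed), so its recording date stands; D's effective date is 1/30/2018, when work began.
By effective date, earliest first: E (6/9/2017), D (1/30/2018), B (6/14/2018), C (10/25/2018), A (11/9/2018).
Because E would otherwise rank above D, the subordination swaps them.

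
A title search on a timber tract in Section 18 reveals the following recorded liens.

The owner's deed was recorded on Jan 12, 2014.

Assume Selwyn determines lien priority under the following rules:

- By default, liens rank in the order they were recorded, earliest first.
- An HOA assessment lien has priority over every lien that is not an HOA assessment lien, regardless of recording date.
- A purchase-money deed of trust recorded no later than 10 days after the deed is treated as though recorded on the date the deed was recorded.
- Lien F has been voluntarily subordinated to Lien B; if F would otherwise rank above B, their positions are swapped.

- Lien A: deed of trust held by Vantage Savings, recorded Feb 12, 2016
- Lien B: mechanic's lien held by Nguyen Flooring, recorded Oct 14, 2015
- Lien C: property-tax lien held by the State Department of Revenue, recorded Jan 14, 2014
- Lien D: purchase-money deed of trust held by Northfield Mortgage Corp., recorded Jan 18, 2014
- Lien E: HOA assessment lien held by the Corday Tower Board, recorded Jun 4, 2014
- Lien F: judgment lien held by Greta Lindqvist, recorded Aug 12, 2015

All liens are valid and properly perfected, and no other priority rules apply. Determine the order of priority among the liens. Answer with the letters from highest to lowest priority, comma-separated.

E, D, C, B, F, A

Effective dates after the stated exceptions: D's effective date is the deed date, Jan 12, 2014.
E is an HOA assessment lien, so it outranks all other liens regardless of date.
Remaining liens by effective date: D (Jan 12, 2014), C (Jan 14, 2014), F (Aug 12, 2015), B (Oct 14, 2015), A (Feb 12, 2016).
F is senior to B before the subordination, so the two trade places.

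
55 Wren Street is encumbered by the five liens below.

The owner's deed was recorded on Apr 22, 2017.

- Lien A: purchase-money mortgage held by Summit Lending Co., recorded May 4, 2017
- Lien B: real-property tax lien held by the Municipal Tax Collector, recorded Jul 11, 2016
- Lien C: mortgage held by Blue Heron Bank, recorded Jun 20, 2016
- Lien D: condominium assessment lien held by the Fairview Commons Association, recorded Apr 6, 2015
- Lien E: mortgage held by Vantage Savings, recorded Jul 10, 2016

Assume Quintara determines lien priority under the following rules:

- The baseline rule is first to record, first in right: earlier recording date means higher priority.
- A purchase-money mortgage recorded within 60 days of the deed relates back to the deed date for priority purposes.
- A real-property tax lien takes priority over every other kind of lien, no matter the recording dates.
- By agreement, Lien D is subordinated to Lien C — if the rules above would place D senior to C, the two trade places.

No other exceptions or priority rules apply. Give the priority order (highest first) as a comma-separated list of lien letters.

Effective dates after the stated exceptions: A was recorded within the 60-day window, so its effective date is the deed date Apr 22, 2017.
As a real-property tax lien, B is senior to every other lien.
Ordering the rest by effective date: D (Apr 6, 2015), C (Jun 20, 2016), E (Jul 10, 2016), A (Apr 22, 2017).
The subordination applies — D was senior to C — so D and C swap.

B, C, D, E, A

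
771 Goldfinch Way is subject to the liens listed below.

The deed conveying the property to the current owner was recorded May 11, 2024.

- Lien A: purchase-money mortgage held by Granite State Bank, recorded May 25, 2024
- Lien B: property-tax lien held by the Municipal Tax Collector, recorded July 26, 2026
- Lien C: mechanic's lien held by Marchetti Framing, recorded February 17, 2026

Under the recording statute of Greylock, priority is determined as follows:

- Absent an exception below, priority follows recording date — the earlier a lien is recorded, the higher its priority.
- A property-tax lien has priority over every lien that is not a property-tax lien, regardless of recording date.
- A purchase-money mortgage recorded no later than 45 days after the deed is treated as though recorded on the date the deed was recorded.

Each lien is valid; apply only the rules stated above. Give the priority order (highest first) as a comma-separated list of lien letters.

First, effective dates: A relates back to the deed date May 11, 2024.
B, as a property-tax lien, has superpriority and ranks first.
Ordering the rest by effective date: A (May 11, 2024), C (February 17, 2026).

B, A, C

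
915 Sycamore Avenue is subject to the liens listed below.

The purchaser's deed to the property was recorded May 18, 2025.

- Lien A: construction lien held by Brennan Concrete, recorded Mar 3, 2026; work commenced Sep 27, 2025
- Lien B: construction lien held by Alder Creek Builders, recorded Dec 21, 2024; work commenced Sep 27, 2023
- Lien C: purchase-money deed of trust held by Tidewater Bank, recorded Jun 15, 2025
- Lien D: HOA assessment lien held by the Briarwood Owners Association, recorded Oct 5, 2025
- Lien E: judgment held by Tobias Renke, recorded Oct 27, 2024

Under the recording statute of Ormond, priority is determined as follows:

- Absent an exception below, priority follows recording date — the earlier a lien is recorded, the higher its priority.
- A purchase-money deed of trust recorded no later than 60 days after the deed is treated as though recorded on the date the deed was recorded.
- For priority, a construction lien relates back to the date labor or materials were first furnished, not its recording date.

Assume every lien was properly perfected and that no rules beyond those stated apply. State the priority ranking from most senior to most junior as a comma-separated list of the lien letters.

Effective dates: A's effective date is Sep 27, 2025, when work began; B's effective date is Sep 27, 2023, when work began; C's effective date is the deed date, May 18, 2025.
By effective date: B (Sep 27, 2023), E (Oct 27, 2024), C (May 18, 2025), A (Sep 27, 2025), D (Oct 5, 2025).

B, E, C, A, D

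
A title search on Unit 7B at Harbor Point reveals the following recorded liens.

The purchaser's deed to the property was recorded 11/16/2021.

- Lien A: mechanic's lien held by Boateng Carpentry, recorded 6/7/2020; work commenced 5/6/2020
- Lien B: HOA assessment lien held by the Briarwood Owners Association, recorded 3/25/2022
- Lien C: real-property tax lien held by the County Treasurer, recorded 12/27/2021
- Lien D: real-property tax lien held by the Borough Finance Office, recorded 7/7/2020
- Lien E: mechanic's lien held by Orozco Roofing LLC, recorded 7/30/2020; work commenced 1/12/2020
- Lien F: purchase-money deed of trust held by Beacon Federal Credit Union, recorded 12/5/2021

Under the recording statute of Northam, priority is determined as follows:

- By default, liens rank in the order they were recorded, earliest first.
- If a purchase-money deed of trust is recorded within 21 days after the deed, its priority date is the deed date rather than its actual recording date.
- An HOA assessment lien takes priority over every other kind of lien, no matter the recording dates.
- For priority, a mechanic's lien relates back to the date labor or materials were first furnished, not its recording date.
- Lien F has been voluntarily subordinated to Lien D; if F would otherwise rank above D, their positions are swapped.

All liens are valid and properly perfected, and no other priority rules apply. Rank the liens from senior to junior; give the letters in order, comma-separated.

Effective dates after the stated exceptions: A relates back to 5/6/2020 (work commenced); E relates back to 1/12/2020 (work commenced); F's effective date is the deed date, 11/16/2021.
B, as an HOA assessment lien, has superpriority and ranks first.
The other liens, earliest effective date first: E (1/12/2020), A (5/6/2020), D (7/7/2020), F (11/16/2021), C (12/27/2021).
F is already junior to D, so the subordination agreement changes nothing.

B, E, A, D, F, C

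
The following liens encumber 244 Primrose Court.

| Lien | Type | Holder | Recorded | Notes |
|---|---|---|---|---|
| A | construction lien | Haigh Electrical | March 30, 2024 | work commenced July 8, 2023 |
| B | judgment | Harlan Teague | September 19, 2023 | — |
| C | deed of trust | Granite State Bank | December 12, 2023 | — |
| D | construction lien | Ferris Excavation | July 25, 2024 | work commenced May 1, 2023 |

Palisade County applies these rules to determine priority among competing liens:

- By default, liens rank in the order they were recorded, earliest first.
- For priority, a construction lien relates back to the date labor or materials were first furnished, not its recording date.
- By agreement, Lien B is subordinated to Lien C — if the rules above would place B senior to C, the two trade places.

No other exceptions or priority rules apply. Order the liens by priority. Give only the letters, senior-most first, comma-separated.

D, A, C, B

Effective dates after the stated exceptions: A relates back to July 8, 2023 (work commenced); D's effective date is May 1, 2023, when work began.
Sorted by effective date: D (May 1, 2023), A (July 8, 2023), B (September 19, 2023), C (December 12, 2023).
B would otherwise be senior to C, so under the subordination agreement B and C exchange positions.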